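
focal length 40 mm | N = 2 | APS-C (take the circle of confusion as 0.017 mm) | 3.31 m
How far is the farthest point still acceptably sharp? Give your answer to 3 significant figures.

3.56 m

Hyperfocal distance H = f²/(N·c) + f = 40²/(2 × 0.017) + 40 = 1600/0.034 + 40 ≈ 47098.8 mm ≈ 47.10 m.
Far limit Df = s·(H − f)/(H − s) = 3310 × (47098.8 − 40) / (47098.8 − 3310) = 3310 × 47058.8 / 43788.8 ≈ 3557.2 mm ≈ 3.56 m.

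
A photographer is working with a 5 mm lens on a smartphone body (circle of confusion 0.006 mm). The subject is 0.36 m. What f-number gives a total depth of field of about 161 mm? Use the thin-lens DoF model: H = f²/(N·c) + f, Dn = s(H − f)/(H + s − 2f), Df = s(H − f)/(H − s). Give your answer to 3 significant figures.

Write h = H − f = f²/(N·c). The thin-lens limits are Dn = s·h/(h + (s−f)) and Df = s·h/(h − (s−f)), so DoF = Df − Dn = 2·s·(s−f)·h / (h² − (s−f)²).
That is a quadratic in h: DoF·h² − 2·s·(s−f)·h − DoF·(s−f)² = 0 ⇒ h = (s−f)·(s + √(s² + DoF²)) / DoF = 355 × (360 + √(360² + 161²)) / 161 = 355 × (360 + 394.362) / 161 ≈ 1663.3 mm.
Then N = f²/(c·h) = 5² / (0.006 × 1663.3) = 25 / 9.9801 ≈ 2.50.

f/2.50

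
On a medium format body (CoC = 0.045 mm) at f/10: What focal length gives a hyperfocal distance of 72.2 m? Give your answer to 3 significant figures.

180 mm

From H = f²/(N·c) + f, with f ≪ H: f ≈ √(H·N·c) = √(72200 × 10 × 0.045) = √32490 ≈ 180.2 mm.
The +f correction barely moves this — solving exactly, f² + N·c·f − N·c·H = 0 ⇒ f = (−N·c + √((N·c)² + 4·N·c·H))/2 = (−0.45 + √129960)/2 ≈ 180.02 mm, so f ≈ 180 mm.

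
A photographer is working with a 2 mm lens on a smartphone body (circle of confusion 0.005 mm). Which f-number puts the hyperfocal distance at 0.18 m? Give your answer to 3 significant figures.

f/4.49

Rearrange H = f²/(N·c) + f for N: N = f² / ((H − f)·c).
N = 2² / ((180 − 2) × 0.005) = 4 / 0.8900 ≈ 4.49.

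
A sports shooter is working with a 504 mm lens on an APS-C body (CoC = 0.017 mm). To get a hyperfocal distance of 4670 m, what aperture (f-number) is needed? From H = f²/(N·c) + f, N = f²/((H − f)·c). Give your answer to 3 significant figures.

Rearrange H = f²/(N·c) + f for N: N = f² / ((H − f)·c).
N = 504² / ((4670000 − 504) × 0.017) = 254016 / 79381 ≈ 3.20.

f/3.20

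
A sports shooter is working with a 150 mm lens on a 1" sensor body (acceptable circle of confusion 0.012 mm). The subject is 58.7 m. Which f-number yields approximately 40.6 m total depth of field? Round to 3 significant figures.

Write h = H − f = f²/(N·c). The thin-lens limits are Dn = s·h/(h + (s−f)) and Df = s·h/(h − (s−f)), so DoF = Df − Dn = 2·s·(s−f)·h / (h² − (s−f)²).
That is a quadratic in h: DoF·h² − 2·s·(s−f)·h − DoF·(s−f)² = 0 ⇒ h = (s−f)·(s + √(s² + DoF²)) / DoF = 58550 × (58700 + √(58700² + 40600²)) / 40600 = 58550 × (58700 + 71372.6) / 40600 ≈ 187580 mm.
Then N = f²/(c·h) = 150² / (0.012 × 187580) = 22500 / 2251.0 ≈ 10.

f/10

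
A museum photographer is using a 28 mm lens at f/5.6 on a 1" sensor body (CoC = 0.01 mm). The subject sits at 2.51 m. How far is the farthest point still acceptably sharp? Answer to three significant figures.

3.05 m

Hyperfocal distance H = f²/(N·c) + f = 28²/(5.6 × 0.01) + 28 = 784/0.056 + 28 ≈ 14028.0 mm ≈ 14.03 m.
Far limit Df = s·(H − f)/(H − s) = 2510 × (14028.0 − 28) / (14028.0 − 2510) = 2510 × 14000.0 / 11518.0 ≈ 3050.9 mm ≈ 3.05 m.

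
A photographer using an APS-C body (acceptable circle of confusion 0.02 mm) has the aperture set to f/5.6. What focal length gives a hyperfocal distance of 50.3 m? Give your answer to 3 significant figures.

75.0 mm

From H = f²/(N·c) + f, with f ≪ H: f ≈ √(H·N·c) = √(50300 × 5.6 × 0.02) = √5633.6 ≈ 75.06 mm.
Exact: f² + N·c·f − N·c·H = 0 ⇒ f = (−N·c + √((N·c)² + 4·N·c·H))/2 = (−0.112 + √22534)/2 ≈ 75.001 mm ≈ 75.0 mm.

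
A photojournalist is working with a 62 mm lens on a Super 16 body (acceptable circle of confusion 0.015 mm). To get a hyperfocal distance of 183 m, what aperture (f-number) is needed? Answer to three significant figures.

f/1.40

Rearrange H = f²/(N·c) + f for N: N = f² / ((H − f)·c).
N = 62² / ((183000 − 62) × 0.015) = 3844 / 2744 ≈ 1.40.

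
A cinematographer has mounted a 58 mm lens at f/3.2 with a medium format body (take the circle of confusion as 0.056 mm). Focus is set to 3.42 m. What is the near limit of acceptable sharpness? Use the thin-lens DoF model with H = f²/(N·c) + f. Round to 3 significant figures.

Hyperfocal distance H = f²/(N·c) + f = 58²/(3.2 × 0.056) + 58 = 3364/0.1792 + 58 ≈ 18830.3 mm ≈ 18.83 m.
Near limit Dn = s·(H − f)/(H + s − 2f) = 3420 × (18830.3 − 58) / (18830.3 + 3420 − 2 × 58) = 3420 × 18772.3 / 22134.3 ≈ 2900.5 mm ≈ 2.90 m.

2.90 m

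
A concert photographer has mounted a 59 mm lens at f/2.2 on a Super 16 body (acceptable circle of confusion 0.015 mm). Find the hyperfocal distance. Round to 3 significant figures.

106 m

Hyperfocal distance H = f²/(N·c) + f = 59²/(2.2 × 0.015) + 59 = 3481/0.033 + 59 ≈ 105543.8 mm ≈ 106 m.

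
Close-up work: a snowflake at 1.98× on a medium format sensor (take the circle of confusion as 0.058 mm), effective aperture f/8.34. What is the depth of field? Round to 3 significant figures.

0.247 mm

At magnification m, DoF ≈ 2·N_eff·c/m² = 2 × 8.34 × 0.058 / 1.98² = 0.9674 / 3.92 ≈ 0.247 mm.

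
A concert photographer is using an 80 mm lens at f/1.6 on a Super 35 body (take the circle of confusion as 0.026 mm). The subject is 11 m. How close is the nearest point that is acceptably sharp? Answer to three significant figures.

Hyperfocal distance H = f²/(N·c) + f = 80²/(1.6 × 0.026) + 80 = 6400/0.0416 + 80 ≈ 153926.2 mm ≈ 153.9 m.
Near limit Dn = s·(H − f)/(H + s − 2f) = 11000 × (153926.2 − 80) / (153926.2 + 11000 − 2 × 80) = 11000 × 153846.2 / 164766.2 ≈ 10271 mm ≈ 10.3 m.

10.3 m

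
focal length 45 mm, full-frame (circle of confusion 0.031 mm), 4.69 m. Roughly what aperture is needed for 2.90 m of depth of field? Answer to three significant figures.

Write h = H − f = f²/(N·c). The thin-lens limits are Dn = s·h/(h + (s−f)) and Df = s·h/(h − (s−f)), so DoF = Df − Dn = 2·s·(s−f)·h / (h² − (s−f)²).
That is a quadratic in h: DoF·h² − 2·s·(s−f)·h − DoF·(s−f)² = 0 ⇒ h = (s−f)·(s + √(s² + DoF²)) / DoF = 4645 × (4690 + √(4690² + 2900²)) / 2900 = 4645 × (4690 + 5514.17) / 2900 ≈ 16344 mm.
Then N = f²/(c·h) = 45² / (0.031 × 16344) = 2025 / 506.67 ≈ 4.

f/4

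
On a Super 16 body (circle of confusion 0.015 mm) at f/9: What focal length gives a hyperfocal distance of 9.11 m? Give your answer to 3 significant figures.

From H = f²/(N·c) + f, with f ≪ H: f ≈ √(H·N·c) = √(9110 × 9 × 0.015) = √1229.9 ≈ 35.07 mm.
Exact: f² + N·c·f − N·c·H = 0 ⇒ f = (−N·c + √((N·c)² + 4·N·c·H))/2 = (−0.135 + √4919.4)/2 ≈ 35.002 mm ≈ 35.0 mm.

35.0 mm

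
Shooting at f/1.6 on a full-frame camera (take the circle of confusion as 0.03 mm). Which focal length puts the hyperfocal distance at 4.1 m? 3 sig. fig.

From H = f²/(N·c) + f, with f ≪ H: f ≈ √(H·N·c) = √(4100 × 1.6 × 0.03) = √196.80 ≈ 14.03 mm.
The +f correction barely moves this — solving exactly, f² + N·c·f − N·c·H = 0 ⇒ f = (−N·c + √((N·c)² + 4·N·c·H))/2 = (−0.048 + √787.20)/2 ≈ 14.005 mm, so f ≈ 14.0 mm.

14.0 mm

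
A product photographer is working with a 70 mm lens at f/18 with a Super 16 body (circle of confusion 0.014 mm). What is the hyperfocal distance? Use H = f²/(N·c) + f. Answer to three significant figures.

19.5 m

Hyperfocal distance H = f²/(N·c) + f = 70²/(18 × 0.014) + 70 = 4900/0.252 + 70 ≈ 19514.4 mm ≈ 19.5 m.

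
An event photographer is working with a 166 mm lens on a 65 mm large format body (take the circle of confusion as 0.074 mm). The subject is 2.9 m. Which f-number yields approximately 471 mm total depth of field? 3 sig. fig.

Write h = H − f = f²/(N·c). The thin-lens limits are Dn = s·h/(h + (s−f)) and Df = s·h/(h − (s−f)), so DoF = Df − Dn = 2·s·(s−f)·h / (h² − (s−f)²).
That is a quadratic in h: DoF·h² − 2·s·(s−f)·h − DoF·(s−f)² = 0 ⇒ h = (s−f)·(s + √(s² + DoF²)) / DoF = 2734 × (2900 + √(2900² + 471²)) / 471 = 2734 × (2900 + 2938.00) / 471 ≈ 33888 mm.
Then N = f²/(c·h) = 166² / (0.074 × 33888) = 27556 / 2507.7 ≈ 11.

f/11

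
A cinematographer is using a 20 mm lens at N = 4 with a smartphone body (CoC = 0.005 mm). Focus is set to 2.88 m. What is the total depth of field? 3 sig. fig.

Hyperfocal distance H = f²/(N·c) + f = 20²/(4 × 0.005) + 20 = 400/0.02 + 20 ≈ 20020.0 mm ≈ 20.02 m.
Near limit Dn = s·(H − f)/(H + s − 2f) = 2880 × (20020.0 − 20) / (20020.0 + 2880 − 2 × 20) = 2880 × 20000.0 / 22860.0 ≈ 2519.69 mm.
Far limit Df = s·(H − f)/(H − s) = 2880 × (20020.0 − 20) / (20020.0 − 2880) = 2880 × 20000.0 / 17140.0 ≈ 3360.56 mm.
Depth of field = Df − Dn = 3360.56 − 2519.69 ≈ 840.87 mm ≈ 0.841 m.

0.841 m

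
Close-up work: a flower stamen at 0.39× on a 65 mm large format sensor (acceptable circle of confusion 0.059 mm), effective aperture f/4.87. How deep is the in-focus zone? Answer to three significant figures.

At magnification m, DoF ≈ 2·N_eff·c/m² = 2 × 4.87 × 0.059 / 0.39² = 0.5747 / 0.1521 ≈ 3.78 mm.

3.78 mm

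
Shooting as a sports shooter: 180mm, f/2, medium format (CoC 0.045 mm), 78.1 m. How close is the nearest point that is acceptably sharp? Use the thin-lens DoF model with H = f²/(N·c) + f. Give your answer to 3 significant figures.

64.2 m

Hyperfocal distance H = f²/(N·c) + f = 180²/(2 × 0.045) + 180 = 32400/0.09 + 180 ≈ 360180.0 mm ≈ 360.2 m.
Near limit Dn = s·(H − f)/(H + s − 2f) = 78100 × (360180.0 − 180) / (360180.0 + 78100 − 2 × 180) = 78100 × 360000.0 / 437920.0 ≈ 64204 mm ≈ 64.2 m.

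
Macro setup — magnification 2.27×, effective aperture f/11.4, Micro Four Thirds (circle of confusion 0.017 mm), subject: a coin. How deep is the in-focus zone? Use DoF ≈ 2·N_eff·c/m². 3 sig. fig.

At magnification m, DoF ≈ 2·N_eff·c/m² = 2 × 11.4 × 0.017 / 2.27² = 0.3876 / 5.153 ≈ 0.0752 mm.

0.0752 mm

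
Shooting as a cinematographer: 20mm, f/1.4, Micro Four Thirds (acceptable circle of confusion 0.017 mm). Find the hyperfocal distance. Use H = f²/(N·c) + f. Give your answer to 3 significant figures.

16.8 m

Hyperfocal distance H = f²/(N·c) + f = 20²/(1.4 × 0.017) + 20 = 400/0.0238 + 20 ≈ 16826.7 mm ≈ 16.8 m.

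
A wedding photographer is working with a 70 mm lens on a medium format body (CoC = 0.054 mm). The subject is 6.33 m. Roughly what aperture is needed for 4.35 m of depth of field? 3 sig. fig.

f/4.50

Write h = H − f = f²/(N·c). The thin-lens limits are Dn = s·h/(h + (s−f)) and Df = s·h/(h − (s−f)), so DoF = Df − Dn = 2·s·(s−f)·h / (h² − (s−f)²).
That is a quadratic in h: DoF·h² − 2·s·(s−f)·h − DoF·(s−f)² = 0 ⇒ h = (s−f)·(s + √(s² + DoF²)) / DoF = 6260 × (6330 + √(6330² + 4350²)) / 4350 = 6260 × (6330 + 7680.59) / 4350 ≈ 20162 mm.
Then N = f²/(c·h) = 70² / (0.054 × 20162) = 4900 / 1088.8 ≈ 4.50.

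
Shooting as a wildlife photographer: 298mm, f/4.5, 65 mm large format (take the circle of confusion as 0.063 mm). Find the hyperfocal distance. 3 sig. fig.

314 m

Hyperfocal distance H = f²/(N·c) + f = 298²/(4.5 × 0.063) + 298 = 88804/0.2835 + 298 ≈ 313539.6 mm ≈ 314 m.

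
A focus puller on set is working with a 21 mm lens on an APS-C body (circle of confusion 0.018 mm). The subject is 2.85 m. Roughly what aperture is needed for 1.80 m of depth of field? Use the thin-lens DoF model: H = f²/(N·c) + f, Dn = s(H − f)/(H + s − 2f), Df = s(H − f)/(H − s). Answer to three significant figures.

f/2.51

Write h = H − f = f²/(N·c). The thin-lens limits are Dn = s·h/(h + (s−f)) and Df = s·h/(h − (s−f)), so DoF = Df − Dn = 2·s·(s−f)·h / (h² − (s−f)²).
That is a quadratic in h: DoF·h² − 2·s·(s−f)·h − DoF·(s−f)² = 0 ⇒ h = (s−f)·(s + √(s² + DoF²)) / DoF = 2829 × (2850 + √(2850² + 1800²)) / 1800 = 2829 × (2850 + 3370.83) / 1800 ≈ 9777.1 mm.
Then N = f²/(c·h) = 21² / (0.018 × 9777.1) = 441 / 175.99 ≈ 2.51.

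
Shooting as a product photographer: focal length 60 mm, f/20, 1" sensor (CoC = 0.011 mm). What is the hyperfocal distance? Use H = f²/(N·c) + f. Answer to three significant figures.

16.4 m

Hyperfocal distance H = f²/(N·c) + f = 60²/(20 × 0.011) + 60 = 3600/0.22 + 60 ≈ 16423.6 mm ≈ 16.4 m.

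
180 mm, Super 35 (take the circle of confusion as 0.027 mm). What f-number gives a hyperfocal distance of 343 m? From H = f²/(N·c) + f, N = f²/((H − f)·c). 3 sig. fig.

f/3.50

Rearrange H = f²/(N·c) + f for N: N = f² / ((H − f)·c).
N = 180² / ((343000 − 180) × 0.027) = 32400 / 9256 ≈ 3.50.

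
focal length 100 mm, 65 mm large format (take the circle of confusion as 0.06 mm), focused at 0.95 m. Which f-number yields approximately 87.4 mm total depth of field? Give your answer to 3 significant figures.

f/9

Write h = H − f = f²/(N·c). The thin-lens limits are Dn = s·h/(h + (s−f)) and Df = s·h/(h − (s−f)), so DoF = Df − Dn = 2·s·(s−f)·h / (h² − (s−f)²).
That is a quadratic in h: DoF·h² − 2·s·(s−f)·h − DoF·(s−f)² = 0 ⇒ h = (s−f)·(s + √(s² + DoF²)) / DoF = 850 × (950 + √(950² + 87.4²)) / 87.4 = 850 × (950 + 954.012) / 87.4 ≈ 18517 mm.
Then N = f²/(c·h) = 100² / (0.06 × 18517) = 10000 / 1111.0 ≈ 9.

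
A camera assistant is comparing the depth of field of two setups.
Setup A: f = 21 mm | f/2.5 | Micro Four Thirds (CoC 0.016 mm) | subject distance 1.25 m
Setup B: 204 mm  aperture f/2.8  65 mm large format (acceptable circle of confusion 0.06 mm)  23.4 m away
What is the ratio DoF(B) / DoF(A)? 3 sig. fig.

15.7

Setup A: H = 21²/(2.5×0.016) + 21 ≈ 11046.0 mm; DoF = Df − Dn = 1406.82 − 1124.63 ≈ 282.19 mm.
Setup B: H = 204²/(2.8×0.06) + 204 ≈ 247918.3 mm; DoF = Df − Dn = 25817.6 − 21396.4 ≈ 4421.2 mm.
Ratio = 4421.2 / 282.19 ≈ 15.7.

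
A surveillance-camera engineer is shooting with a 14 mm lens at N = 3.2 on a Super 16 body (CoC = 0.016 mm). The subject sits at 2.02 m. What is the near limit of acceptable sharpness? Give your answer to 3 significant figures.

1.33 m

Hyperfocal distance H = f²/(N·c) + f = 14²/(3.2 × 0.016) + 14 = 196/0.0512 + 14 ≈ 3842.1 mm ≈ 3.842 m.
Near limit Dn = s·(H − f)/(H + s − 2f) = 2020 × (3842.1 − 14) / (3842.1 + 2020 − 2 × 14) = 2020 × 3828.1 / 5834.1 ≈ 1325.4 mm ≈ 1.33 m.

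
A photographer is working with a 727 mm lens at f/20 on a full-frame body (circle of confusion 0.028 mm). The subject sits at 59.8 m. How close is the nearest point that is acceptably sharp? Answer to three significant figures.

56.3 m

Hyperfocal distance H = f²/(N·c) + f = 727²/(20 × 0.028) + 727 = 528529/0.56 + 727 ≈ 944528.8 mm ≈ 944.5 m.
Near limit Dn = s·(H − f)/(H + s − 2f) = 59800 × (944528.8 − 727) / (944528.8 + 59800 − 2 × 727) = 59800 × 943801.8 / 1002874.8 ≈ 56278 mm ≈ 56.3 m.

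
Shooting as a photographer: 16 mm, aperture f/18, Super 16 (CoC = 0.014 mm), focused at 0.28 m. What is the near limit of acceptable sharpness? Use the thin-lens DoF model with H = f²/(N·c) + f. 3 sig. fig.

222 mm

Hyperfocal distance H = f²/(N·c) + f = 16²/(18 × 0.014) + 16 = 256/0.252 + 16 ≈ 1031.9 mm ≈ 1.032 m.
Near limit Dn = s·(H − f)/(H + s − 2f) = 280 × (1031.9 − 16) / (1031.9 + 280 − 2 × 16) = 280 × 1015.9 / 1279.9 ≈ 222.24 mm.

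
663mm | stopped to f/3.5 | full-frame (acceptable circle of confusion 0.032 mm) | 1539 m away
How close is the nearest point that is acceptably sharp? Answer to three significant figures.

Hyperfocal distance H = f²/(N·c) + f = 663²/(3.5 × 0.032) + 663 = 439569/0.112 + 663 ≈ 3925386.2 mm ≈ 3925 m.
Near limit Dn = s·(H − f)/(H + s − 2f) = 1539000 × (3925386.2 − 663) / (3925386.2 + 1539000 − 2 × 663) = 1539000 × 3924723.2 / 5463060.2 ≈ 1105635 mm ≈ 1110 m.

1110 m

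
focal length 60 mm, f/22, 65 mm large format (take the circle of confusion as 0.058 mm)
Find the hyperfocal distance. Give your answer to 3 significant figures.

Hyperfocal distance H = f²/(N·c) + f = 60²/(22 × 0.058) + 60 = 3600/1.276 + 60 ≈ 2881.3 mm ≈ 2.88 m.

2.88 m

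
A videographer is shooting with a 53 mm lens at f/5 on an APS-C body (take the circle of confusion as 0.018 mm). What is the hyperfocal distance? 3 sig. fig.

31.3 m

Hyperfocal distance H = f²/(N·c) + f = 53²/(5 × 0.018) + 53 = 2809/0.09 + 53 ≈ 31264.1 mm ≈ 31.3 m.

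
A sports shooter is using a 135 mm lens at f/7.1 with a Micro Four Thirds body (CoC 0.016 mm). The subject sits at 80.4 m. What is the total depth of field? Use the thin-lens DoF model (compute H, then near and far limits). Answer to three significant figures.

107 m

Hyperfocal distance H = f²/(N·c) + f = 135²/(7.1 × 0.016) + 135 = 18225/0.1136 + 135 ≈ 160566.3 mm ≈ 160.6 m.
Near limit Dn = s·(H − f)/(H + s − 2f) = 80400 × (160566.3 − 135) / (160566.3 + 80400 − 2 × 135) = 80400 × 160431.3 / 240696.3 ≈ 53589 mm.
Far limit Df = s·(H − f)/(H − s) = 80400 × (160566.3 − 135) / (160566.3 − 80400) = 80400 × 160431.3 / 80166.3 ≈ 160899 mm.
Depth of field = Df − Dn = 160899 − 53589 ≈ 107310 mm ≈ 107 m.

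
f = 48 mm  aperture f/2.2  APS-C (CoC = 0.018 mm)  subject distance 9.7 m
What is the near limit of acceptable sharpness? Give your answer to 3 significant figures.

Hyperfocal distance H = f²/(N·c) + f = 48²/(2.2 × 0.018) + 48 = 2304/0.0396 + 48 ≈ 58229.8 mm ≈ 58.23 m.
Near limit Dn = s·(H − f)/(H + s − 2f) = 9700 × (58229.8 − 48) / (58229.8 + 9700 − 2 × 48) = 9700 × 58181.8 / 67833.8 ≈ 8319.8 mm ≈ 8.32 m.

8.32 m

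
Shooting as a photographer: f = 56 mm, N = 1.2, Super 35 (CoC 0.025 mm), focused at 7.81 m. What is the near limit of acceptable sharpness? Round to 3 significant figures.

7.27 m

Hyperfocal distance H = f²/(N·c) + f = 56²/(1.2 × 0.025) + 56 = 3136/0.03 + 56 ≈ 104589.3 mm ≈ 104.6 m.
Near limit Dn = s·(H − f)/(H + s − 2f) = 7810 × (104589.3 − 56) / (104589.3 + 7810 − 2 × 56) = 7810 × 104533.3 / 112287.3 ≈ 7270.7 mm ≈ 7.27 m.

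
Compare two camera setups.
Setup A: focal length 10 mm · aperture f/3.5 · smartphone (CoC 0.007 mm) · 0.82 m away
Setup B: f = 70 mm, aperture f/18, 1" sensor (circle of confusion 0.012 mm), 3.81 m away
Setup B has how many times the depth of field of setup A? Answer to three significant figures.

3.81

Setup A: H = 10²/(3.5×0.007) + 10 ≈ 4091.6 mm; DoF = Df − Dn = 1023.02 − 684.22 ≈ 338.80 mm.
Setup B: H = 70²/(18×0.012) + 70 ≈ 22755.2 mm; DoF = Df − Dn = 4562.1 − 3270.8 ≈ 1291.3 mm.
Ratio = 1291.3 / 338.80 ≈ 3.81.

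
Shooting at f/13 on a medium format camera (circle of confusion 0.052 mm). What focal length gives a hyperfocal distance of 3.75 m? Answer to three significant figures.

From H = f²/(N·c) + f, with f ≪ H: f ≈ √(H·N·c) = √(3750 × 13 × 0.052) = √2535.0 ≈ 50.35 mm.
Exact: f² + N·c·f − N·c·H = 0 ⇒ f = (−N·c + √((N·c)² + 4·N·c·H))/2 = (−0.676 + √10140)/2 ≈ 50.012 mm ≈ 50.0 mm.

50.0 mm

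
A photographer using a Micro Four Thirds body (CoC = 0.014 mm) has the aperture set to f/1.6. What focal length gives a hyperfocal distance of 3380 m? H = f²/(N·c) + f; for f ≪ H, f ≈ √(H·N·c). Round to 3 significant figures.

From H = f²/(N·c) + f, with f ≪ H: f ≈ √(H·N·c) = √(3380000 × 1.6 × 0.014) = √75712 ≈ 275.2 mm.
The +f correction barely moves this — solving exactly, f² + N·c·f − N·c·H = 0 ⇒ f = (−N·c + √((N·c)² + 4·N·c·H))/2 = (−0.0224 + √302848)/2 ≈ 275.15 mm, so f ≈ 275 mm.

275 mm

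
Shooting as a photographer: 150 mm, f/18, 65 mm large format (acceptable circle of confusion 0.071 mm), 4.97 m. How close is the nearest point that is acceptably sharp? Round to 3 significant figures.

Hyperfocal distance H = f²/(N·c) + f = 150²/(18 × 0.071) + 150 = 22500/1.278 + 150 ≈ 17755.6 mm ≈ 17.76 m.
Near limit Dn = s·(H − f)/(H + s − 2f) = 4970 × (17755.6 − 150) / (17755.6 + 4970 − 2 × 150) = 4970 × 17605.6 / 22425.6 ≈ 3901.8 mm ≈ 3.90 m.

3.90 m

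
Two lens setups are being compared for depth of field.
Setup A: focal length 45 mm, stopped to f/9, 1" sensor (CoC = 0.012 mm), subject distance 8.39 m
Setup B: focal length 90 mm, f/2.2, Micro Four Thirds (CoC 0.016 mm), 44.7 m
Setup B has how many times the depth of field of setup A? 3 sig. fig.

Setup A: H = 45²/(9×0.012) + 45 ≈ 18795.0 mm; DoF = Df − Dn = 15118.9 − 5806.0 ≈ 9312.9 mm.
Setup B: H = 90²/(2.2×0.016) + 90 ≈ 230203.6 mm; DoF = Df − Dn = 55449 − 37442 ≈ 18007 mm.
Ratio = 18007 / 9312.9 ≈ 1.93.

1.93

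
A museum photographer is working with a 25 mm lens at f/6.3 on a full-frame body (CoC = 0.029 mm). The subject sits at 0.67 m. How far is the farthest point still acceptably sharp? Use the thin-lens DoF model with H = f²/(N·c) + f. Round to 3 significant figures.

Hyperfocal distance H = f²/(N·c) + f = 25²/(6.3 × 0.029) + 25 = 625/0.1827 + 25 ≈ 3445.9 mm ≈ 3.446 m.
Far limit Df = s·(H − f)/(H − s) = 670 × (3445.9 − 25) / (3445.9 − 670) = 670 × 3420.9 / 2775.9 ≈ 825.68 mm ≈ 0.826 m.

0.826 m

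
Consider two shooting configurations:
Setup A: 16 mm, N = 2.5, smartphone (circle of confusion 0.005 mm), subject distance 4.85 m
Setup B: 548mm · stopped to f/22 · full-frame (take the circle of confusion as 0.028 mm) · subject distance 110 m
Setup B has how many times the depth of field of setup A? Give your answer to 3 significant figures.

21.5

Setup A: H = 16²/(2.5×0.005) + 16 ≈ 20496.0 mm; DoF = Df − Dn = 6348.5 − 3923.8 ≈ 2424.7 mm.
Setup B: H = 548²/(22×0.028) + 548 ≈ 488054.5 mm; DoF = Df − Dn = 141847 − 89832 ≈ 52015 mm.
Ratio = 52015 / 2424.7 ≈ 21.5.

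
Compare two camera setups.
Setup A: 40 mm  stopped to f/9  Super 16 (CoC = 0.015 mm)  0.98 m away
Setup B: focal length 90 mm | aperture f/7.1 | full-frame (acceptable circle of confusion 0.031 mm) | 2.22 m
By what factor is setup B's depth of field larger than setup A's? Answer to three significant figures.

Setup A: H = 40²/(9×0.015) + 40 ≈ 11891.9 mm; DoF = Df − Dn = 1064.42 − 907.99 ≈ 156.43 mm.
Setup B: H = 90²/(7.1×0.031) + 90 ≈ 36891.5 mm; DoF = Df − Dn = 2356.38 − 2098.54 ≈ 257.84 mm.
Ratio = 257.84 / 156.43 ≈ 1.65.

1.65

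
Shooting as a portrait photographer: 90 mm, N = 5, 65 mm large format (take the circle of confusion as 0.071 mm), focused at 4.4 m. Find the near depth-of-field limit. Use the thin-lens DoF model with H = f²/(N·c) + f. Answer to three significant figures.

Hyperfocal distance H = f²/(N·c) + f = 90²/(5 × 0.071) + 90 = 8100/0.355 + 90 ≈ 22906.9 mm ≈ 22.91 m.
Near limit Dn = s·(H − f)/(H + s − 2f) = 4400 × (22906.9 − 90) / (22906.9 + 4400 − 2 × 90) = 4400 × 22816.9 / 27126.9 ≈ 3700.9 mm ≈ 3.70 m.

3.70 m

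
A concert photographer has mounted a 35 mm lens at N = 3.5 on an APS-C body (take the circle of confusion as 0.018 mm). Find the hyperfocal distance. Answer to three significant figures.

Hyperfocal distance H = f²/(N·c) + f = 35²/(3.5 × 0.018) + 35 = 1225/0.063 + 35 ≈ 19479.4 mm ≈ 19.5 m.

19.5 m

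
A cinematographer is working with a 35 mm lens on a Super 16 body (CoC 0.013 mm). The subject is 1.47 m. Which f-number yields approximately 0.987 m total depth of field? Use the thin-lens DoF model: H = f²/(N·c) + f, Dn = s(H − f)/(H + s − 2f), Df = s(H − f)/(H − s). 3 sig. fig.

f/20

Write h = H − f = f²/(N·c). The thin-lens limits are Dn = s·h/(h + (s−f)) and Df = s·h/(h − (s−f)), so DoF = Df − Dn = 2·s·(s−f)·h / (h² − (s−f)²).
That is a quadratic in h: DoF·h² − 2·s·(s−f)·h − DoF·(s−f)² = 0 ⇒ h = (s−f)·(s + √(s² + DoF²)) / DoF = 1435 × (1470 + √(1470² + 987²)) / 987 = 1435 × (1470 + 1770.61) / 987 ≈ 4711.5 mm.
Then N = f²/(c·h) = 35² / (0.013 × 4711.5) = 1225 / 61.250 ≈ 20.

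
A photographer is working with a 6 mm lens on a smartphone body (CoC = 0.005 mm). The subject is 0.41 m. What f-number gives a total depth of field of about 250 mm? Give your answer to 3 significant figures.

f/5

Write h = H − f = f²/(N·c). The thin-lens limits are Dn = s·h/(h + (s−f)) and Df = s·h/(h − (s−f)), so DoF = Df − Dn = 2·s·(s−f)·h / (h² − (s−f)²).
That is a quadratic in h: DoF·h² − 2·s·(s−f)·h − DoF·(s−f)² = 0 ⇒ h = (s−f)·(s + √(s² + DoF²)) / DoF = 404 × (410 + √(410² + 250²)) / 250 = 404 × (410 + 480.208) / 250 ≈ 1438.6 mm.
Then N = f²/(c·h) = 6² / (0.005 × 1438.6) = 36 / 7.1929 ≈ 5.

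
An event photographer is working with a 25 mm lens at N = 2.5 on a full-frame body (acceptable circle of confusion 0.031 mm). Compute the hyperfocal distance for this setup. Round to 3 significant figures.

Hyperfocal distance H = f²/(N·c) + f = 25²/(2.5 × 0.031) + 25 = 625/0.0775 + 25 ≈ 8089.5 mm ≈ 8.09 m.

8.09 m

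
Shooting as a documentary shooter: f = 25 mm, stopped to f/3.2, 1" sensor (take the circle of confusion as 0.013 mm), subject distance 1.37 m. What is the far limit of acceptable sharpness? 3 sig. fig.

1.50 m

Hyperfocal distance H = f²/(N·c) + f = 25²/(3.2 × 0.013) + 25 = 625/0.0416 + 25 ≈ 15049.0 mm ≈ 15.05 m.
Far limit Df = s·(H − f)/(H − s) = 1370 × (15049.0 − 25) / (15049.0 − 1370) = 1370 × 15024.0 / 13679.0 ≈ 1504.7 mm ≈ 1.50 m.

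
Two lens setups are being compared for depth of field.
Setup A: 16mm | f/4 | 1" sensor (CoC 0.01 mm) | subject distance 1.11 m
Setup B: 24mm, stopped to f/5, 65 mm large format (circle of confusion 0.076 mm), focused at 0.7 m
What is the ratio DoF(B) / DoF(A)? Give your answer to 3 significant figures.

1.99

Setup A: H = 16²/(4×0.01) + 16 ≈ 6416.0 mm; DoF = Df − Dn = 1338.86 − 947.96 ≈ 390.90 mm.
Setup B: H = 24²/(5×0.076) + 24 ≈ 1539.8 mm; DoF = Df − Dn = 1263.47 − 484.10 ≈ 779.37 mm.
Ratio = 779.37 / 390.90 ≈ 1.99.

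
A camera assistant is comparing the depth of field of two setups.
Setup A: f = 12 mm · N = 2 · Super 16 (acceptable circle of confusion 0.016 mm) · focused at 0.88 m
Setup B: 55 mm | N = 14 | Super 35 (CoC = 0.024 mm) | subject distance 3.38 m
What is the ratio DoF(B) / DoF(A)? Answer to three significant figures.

8.20

Setup A: H = 12²/(2×0.016) + 12 ≈ 4512.0 mm; DoF = Df − Dn = 1090.31 − 737.70 ≈ 352.61 mm.
Setup B: H = 55²/(14×0.024) + 55 ≈ 9058.0 mm; DoF = Df − Dn = 5359.3 − 2468.4 ≈ 2890.9 mm.
Ratio = 2890.9 / 352.61 ≈ 8.20.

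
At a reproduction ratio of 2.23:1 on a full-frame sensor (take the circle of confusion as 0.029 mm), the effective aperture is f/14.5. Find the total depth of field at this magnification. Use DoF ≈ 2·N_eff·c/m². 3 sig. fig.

At magnification m, DoF ≈ 2·N_eff·c/m² = 2 × 14.5 × 0.029 / 2.23² = 0.841 / 4.973 ≈ 0.169 mm.

0.169 mm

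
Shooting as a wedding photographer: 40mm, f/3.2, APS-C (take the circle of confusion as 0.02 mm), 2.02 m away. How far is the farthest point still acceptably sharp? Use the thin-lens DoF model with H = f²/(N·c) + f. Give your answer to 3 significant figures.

2.19 m

Hyperfocal distance H = f²/(N·c) + f = 40²/(3.2 × 0.02) + 40 = 1600/0.064 + 40 ≈ 25040.0 mm ≈ 25.04 m.
Far limit Df = s·(H − f)/(H − s) = 2020 × (25040.0 − 40) / (25040.0 − 2020) = 2020 × 25000.0 / 23020.0 ≈ 2193.7 mm ≈ 2.19 m.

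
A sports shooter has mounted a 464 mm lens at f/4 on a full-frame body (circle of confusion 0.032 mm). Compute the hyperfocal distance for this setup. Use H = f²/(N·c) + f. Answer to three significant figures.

Hyperfocal distance H = f²/(N·c) + f = 464²/(4 × 0.032) + 464 = 215296/0.128 + 464 ≈ 1682464.0 mm ≈ 1680 m.

1680 m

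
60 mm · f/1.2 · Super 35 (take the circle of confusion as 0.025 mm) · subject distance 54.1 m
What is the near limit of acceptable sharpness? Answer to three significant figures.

Hyperfocal distance H = f²/(N·c) + f = 60²/(1.2 × 0.025) + 60 = 3600/0.03 + 60 ≈ 120060.0 mm ≈ 120.1 m.
Near limit Dn = s·(H − f)/(H + s − 2f) = 54100 × (120060.0 − 60) / (120060.0 + 54100 − 2 × 60) = 54100 × 120000.0 / 174040.0 ≈ 37302 mm ≈ 37.3 m.

37.3 m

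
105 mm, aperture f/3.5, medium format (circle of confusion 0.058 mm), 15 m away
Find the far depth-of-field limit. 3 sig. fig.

20.7 m

Hyperfocal distance H = f²/(N·c) + f = 105²/(3.5 × 0.058) + 105 = 11025/0.203 + 105 ≈ 54415.3 mm ≈ 54.42 m.
Far limit Df = s·(H − f)/(H − s) = 15000 × (54415.3 − 105) / (54415.3 − 15000) = 15000 × 54310.3 / 39415.3 ≈ 20668 mm ≈ 20.7 m.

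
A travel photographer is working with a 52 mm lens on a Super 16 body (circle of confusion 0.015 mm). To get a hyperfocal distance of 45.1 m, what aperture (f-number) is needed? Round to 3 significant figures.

Rearrange H = f²/(N·c) + f for N: N = f² / ((H − f)·c).
N = 52² / ((45100 − 52) × 0.015) = 2704 / 675.7 ≈ 4.

f/4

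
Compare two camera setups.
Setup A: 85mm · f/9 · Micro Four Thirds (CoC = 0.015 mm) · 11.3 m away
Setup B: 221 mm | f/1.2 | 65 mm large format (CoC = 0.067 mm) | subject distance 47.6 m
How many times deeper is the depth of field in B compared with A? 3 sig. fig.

1.51

Setup A: H = 85²/(9×0.015) + 85 ≈ 53603.5 mm; DoF = Df − Dn = 14295.7 − 9342.3 ≈ 4953.4 mm.
Setup B: H = 221²/(1.2×0.067) + 221 ≈ 607696.1 mm; DoF = Df − Dn = 51626.5 − 44156.1 ≈ 7470.4 mm.
Ratio = 7470.4 / 4953.4 ≈ 1.51.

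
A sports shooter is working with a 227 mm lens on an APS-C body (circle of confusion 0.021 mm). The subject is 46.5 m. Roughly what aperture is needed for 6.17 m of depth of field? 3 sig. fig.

Write h = H − f = f²/(N·c). The thin-lens limits are Dn = s·h/(h + (s−f)) and Df = s·h/(h − (s−f)), so DoF = Df − Dn = 2·s·(s−f)·h / (h² − (s−f)²).
That is a quadratic in h: DoF·h² − 2·s·(s−f)·h − DoF·(s−f)² = 0 ⇒ h = (s−f)·(s + √(s² + DoF²)) / DoF = 46273 × (46500 + √(46500² + 6170²)) / 6170 = 46273 × (46500 + 46907.6) / 6170 ≈ 700526 mm.
Then N = f²/(c·h) = 227² / (0.021 × 700526) = 51529 / 14711 ≈ 3.50.

f/3.50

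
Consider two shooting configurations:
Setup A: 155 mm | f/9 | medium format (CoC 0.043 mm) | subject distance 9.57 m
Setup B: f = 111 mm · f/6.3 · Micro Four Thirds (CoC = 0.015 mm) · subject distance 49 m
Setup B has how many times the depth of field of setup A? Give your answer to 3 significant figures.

14.4

Setup A: H = 155²/(9×0.043) + 155 ≈ 62235.1 mm; DoF = Df − Dn = 11280.8 − 8309.8 ≈ 2971.0 mm.
Setup B: H = 111²/(6.3×0.015) + 111 ≈ 130492.0 mm; DoF = Df − Dn = 78396 − 35637 ≈ 42759 mm.
Ratio = 42759 / 2971.0 ≈ 14.4.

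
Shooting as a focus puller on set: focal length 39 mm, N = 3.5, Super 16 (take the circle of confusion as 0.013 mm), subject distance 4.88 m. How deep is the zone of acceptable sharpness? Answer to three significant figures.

1.44 m

Hyperfocal distance H = f²/(N·c) + f = 39²/(3.5 × 0.013) + 39 = 1521/0.0455 + 39 ≈ 33467.6 mm ≈ 33.47 m.
Near limit Dn = s·(H − f)/(H + s − 2f) = 4880 × (33467.6 − 39) / (33467.6 + 4880 − 2 × 39) = 4880 × 33428.6 / 38269.6 ≈ 4262.7 mm.
Far limit Df = s·(H − f)/(H − s) = 4880 × (33467.6 − 39) / (33467.6 − 4880) = 4880 × 33428.6 / 28587.6 ≈ 5706.4 mm.
Depth of field = Df − Dn = 5706.4 − 4262.7 ≈ 1443.7 mm ≈ 1.44 m.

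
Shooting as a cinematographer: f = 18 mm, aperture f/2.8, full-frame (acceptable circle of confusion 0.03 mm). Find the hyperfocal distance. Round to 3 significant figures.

Hyperfocal distance H = f²/(N·c) + f = 18²/(2.8 × 0.03) + 18 = 324/0.084 + 18 ≈ 3875.1 mm ≈ 3.88 m.

3.88 m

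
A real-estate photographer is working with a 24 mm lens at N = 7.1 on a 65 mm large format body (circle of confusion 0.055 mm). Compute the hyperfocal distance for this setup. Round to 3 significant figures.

Hyperfocal distance H = f²/(N·c) + f = 24²/(7.1 × 0.055) + 24 = 576/0.3905 + 24 ≈ 1499.0 mm ≈ 1.50 m.

1.50 m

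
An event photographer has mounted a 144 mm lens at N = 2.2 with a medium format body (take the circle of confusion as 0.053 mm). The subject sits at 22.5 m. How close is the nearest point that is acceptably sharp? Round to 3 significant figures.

Hyperfocal distance H = f²/(N·c) + f = 144²/(2.2 × 0.053) + 144 = 20736/0.1166 + 144 ≈ 177982.8 mm ≈ 178.0 m.
Near limit Dn = s·(H − f)/(H + s − 2f) = 22500 × (177982.8 − 144) / (177982.8 + 22500 − 2 × 144) = 22500 × 177838.8 / 200194.8 ≈ 19987 mm ≈ 20.0 m.

20.0 m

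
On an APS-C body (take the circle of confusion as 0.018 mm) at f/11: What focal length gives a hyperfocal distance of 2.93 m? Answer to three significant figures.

From H = f²/(N·c) + f, with f ≪ H: f ≈ √(H·N·c) = √(2930 × 11 × 0.018) = √580.14 ≈ 24.09 mm.
Exact: f² + N·c·f − N·c·H = 0 ⇒ f = (−N·c + √((N·c)² + 4·N·c·H))/2 = (−0.198 + √2320.6)/2 ≈ 23.987 mm ≈ 24.0 mm.

24.0 mm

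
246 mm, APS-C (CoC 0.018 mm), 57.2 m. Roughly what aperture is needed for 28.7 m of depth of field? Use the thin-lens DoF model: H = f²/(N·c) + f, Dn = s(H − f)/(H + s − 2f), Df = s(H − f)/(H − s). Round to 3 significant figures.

Write h = H − f = f²/(N·c). The thin-lens limits are Dn = s·h/(h + (s−f)) and Df = s·h/(h − (s−f)), so DoF = Df − Dn = 2·s·(s−f)·h / (h² − (s−f)²).
That is a quadratic in h: DoF·h² − 2·s·(s−f)·h − DoF·(s−f)² = 0 ⇒ h = (s−f)·(s + √(s² + DoF²)) / DoF = 56954 × (57200 + √(57200² + 28700²)) / 28700 = 56954 × (57200 + 63996.3) / 28700 ≈ 240509 mm.
Then N = f²/(c·h) = 246² / (0.018 × 240509) = 60516 / 4329.2 ≈ 14.

f/14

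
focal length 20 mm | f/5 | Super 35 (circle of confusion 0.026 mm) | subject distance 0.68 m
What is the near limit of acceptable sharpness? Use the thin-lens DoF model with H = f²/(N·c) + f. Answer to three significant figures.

0.560 m

Hyperfocal distance H = f²/(N·c) + f = 20²/(5 × 0.026) + 20 = 400/0.13 + 20 ≈ 3096.9 mm ≈ 3.097 m.
Near limit Dn = s·(H − f)/(H + s − 2f) = 680 × (3096.9 − 20) / (3096.9 + 680 − 2 × 20) = 680 × 3076.9 / 3736.9 ≈ 559.90 mm ≈ 0.560 m.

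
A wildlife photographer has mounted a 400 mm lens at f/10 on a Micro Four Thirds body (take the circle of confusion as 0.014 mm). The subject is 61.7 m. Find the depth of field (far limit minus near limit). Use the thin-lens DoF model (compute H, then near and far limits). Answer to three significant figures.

6.64 m

Hyperfocal distance H = f²/(N·c) + f = 400²/(10 × 0.014) + 400 = 160000/0.14 + 400 ≈ 1143257.1 mm ≈ 1143 m.
Near limit Dn = s·(H − f)/(H + s − 2f) = 61700 × (1143257.1 − 400) / (1143257.1 + 61700 − 2 × 400) = 61700 × 1142857.1 / 1204157.1 ≈ 58559.0 mm.
Far limit Df = s·(H − f)/(H − s) = 61700 × (1143257.1 − 400) / (1143257.1 − 61700) = 61700 × 1142857.1 / 1081557.1 ≈ 65197.0 mm.
Depth of field = Df − Dn = 65197.0 − 58559.0 ≈ 6638.0 mm ≈ 6.64 m.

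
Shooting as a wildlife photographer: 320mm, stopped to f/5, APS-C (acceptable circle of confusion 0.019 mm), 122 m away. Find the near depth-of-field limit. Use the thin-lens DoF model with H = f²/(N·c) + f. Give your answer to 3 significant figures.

110 m

Hyperfocal distance H = f²/(N·c) + f = 320²/(5 × 0.019) + 320 = 102400/0.095 + 320 ≈ 1078214.7 mm ≈ 1078 m.
Near limit Dn = s·(H − f)/(H + s − 2f) = 122000 × (1078214.7 − 320) / (1078214.7 + 122000 − 2 × 320) = 122000 × 1077894.7 / 1199574.7 ≈ 109625 mm ≈ 110 m.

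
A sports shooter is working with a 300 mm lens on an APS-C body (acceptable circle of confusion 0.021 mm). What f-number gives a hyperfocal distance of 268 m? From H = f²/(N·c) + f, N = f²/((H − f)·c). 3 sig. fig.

f/16

Rearrange H = f²/(N·c) + f for N: N = f² / ((H − f)·c).
N = 300² / ((268000 − 300) × 0.021) = 90000 / 5622 ≈ 16.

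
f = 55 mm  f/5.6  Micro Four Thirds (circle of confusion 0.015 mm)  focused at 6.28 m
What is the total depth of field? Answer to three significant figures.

2.24 m

Hyperfocal distance H = f²/(N·c) + f = 55²/(5.6 × 0.015) + 55 = 3025/0.084 + 55 ≈ 36066.9 mm ≈ 36.07 m.
Near limit Dn = s·(H − f)/(H + s − 2f) = 6280 × (36066.9 − 55) / (36066.9 + 6280 − 2 × 55) = 6280 × 36011.9 / 42236.9 ≈ 5354.4 mm.
Far limit Df = s·(H − f)/(H − s) = 6280 × (36066.9 − 55) / (36066.9 − 6280) = 6280 × 36011.9 / 29786.9 ≈ 7592.4 mm.
Depth of field = Df − Dn = 7592.4 − 5354.4 ≈ 2238.0 mm ≈ 2.24 m.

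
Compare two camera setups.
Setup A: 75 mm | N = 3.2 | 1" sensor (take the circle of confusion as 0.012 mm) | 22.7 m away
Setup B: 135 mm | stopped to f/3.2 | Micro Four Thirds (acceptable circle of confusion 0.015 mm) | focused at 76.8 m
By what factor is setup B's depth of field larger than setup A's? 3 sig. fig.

Setup A: H = 75²/(3.2×0.012) + 75 ≈ 146559.4 mm; DoF = Df − Dn = 26846.5 − 19663.0 ≈ 7183.5 mm.
Setup B: H = 135²/(3.2×0.015) + 135 ≈ 379822.5 mm; DoF = Df − Dn = 96230 − 63898 ≈ 32332 mm.
Ratio = 32332 / 7183.5 ≈ 4.50.

4.50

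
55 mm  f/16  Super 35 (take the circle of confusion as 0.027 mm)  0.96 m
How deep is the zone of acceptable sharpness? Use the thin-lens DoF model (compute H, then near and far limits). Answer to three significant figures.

252 mm

Hyperfocal distance H = f²/(N·c) + f = 55²/(16 × 0.027) + 55 = 3025/0.432 + 55 ≈ 7057.3 mm ≈ 7.057 m.
Near limit Dn = s·(H − f)/(H + s − 2f) = 960 × (7057.3 − 55) / (7057.3 + 960 − 2 × 55) = 960 × 7002.3 / 7907.3 ≈ 850.13 mm.
Far limit Df = s·(H − f)/(H − s) = 960 × (7057.3 − 55) / (7057.3 − 960) = 960 × 7002.3 / 6097.3 ≈ 1102.49 mm.
Depth of field = Df − Dn = 1102.49 − 850.13 ≈ 252.36 mm.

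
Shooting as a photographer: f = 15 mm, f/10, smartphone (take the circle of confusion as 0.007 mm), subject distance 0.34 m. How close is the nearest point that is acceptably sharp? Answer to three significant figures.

309 mm

Hyperfocal distance H = f²/(N·c) + f = 15²/(10 × 0.007) + 15 = 225/0.07 + 15 ≈ 3229.3 mm ≈ 3.229 m.
Near limit Dn = s·(H − f)/(H + s − 2f) = 340 × (3229.3 − 15) / (3229.3 + 340 − 2 × 15) = 340 × 3214.3 / 3539.3 ≈ 308.78 mm.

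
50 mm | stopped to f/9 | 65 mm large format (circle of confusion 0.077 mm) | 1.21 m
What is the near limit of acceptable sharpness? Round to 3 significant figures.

0.916 m

Hyperfocal distance H = f²/(N·c) + f = 50²/(9 × 0.077) + 50 = 2500/0.693 + 50 ≈ 3657.5 mm ≈ 3.658 m.
Near limit Dn = s·(H − f)/(H + s − 2f) = 1210 × (3657.5 − 50) / (3657.5 + 1210 − 2 × 50) = 1210 × 3607.5 / 4767.5 ≈ 915.59 mm ≈ 0.916 m.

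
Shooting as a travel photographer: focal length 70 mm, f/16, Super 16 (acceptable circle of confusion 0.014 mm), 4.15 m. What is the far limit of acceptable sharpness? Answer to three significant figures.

Hyperfocal distance H = f²/(N·c) + f = 70²/(16 × 0.014) + 70 = 4900/0.224 + 70 ≈ 21945.0 mm ≈ 21.95 m.
Far limit Df = s·(H − f)/(H − s) = 4150 × (21945.0 − 70) / (21945.0 − 4150) = 4150 × 21875.0 / 17795.0 ≈ 5101.5 mm ≈ 5.10 m.

5.10 m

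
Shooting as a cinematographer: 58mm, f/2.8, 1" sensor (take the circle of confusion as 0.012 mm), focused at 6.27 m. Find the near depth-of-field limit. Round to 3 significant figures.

5.90 m

Hyperfocal distance H = f²/(N·c) + f = 58²/(2.8 × 0.012) + 58 = 3364/0.0336 + 58 ≈ 100177.0 mm ≈ 100.2 m.
Near limit Dn = s·(H − f)/(H + s − 2f) = 6270 × (100177.0 − 58) / (100177.0 + 6270 − 2 × 58) = 6270 × 100119.0 / 106331.0 ≈ 5903.7 mm ≈ 5.90 m.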